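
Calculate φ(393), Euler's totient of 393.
260

393 = 3 × 131
φ(n) = n × ∏(1 - 1/p) for each prime p dividing n
φ(393) = 393 × (1 - 1/3) × (1 - 1/131) = 260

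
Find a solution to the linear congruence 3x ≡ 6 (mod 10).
x ≡ 2 (mod 10)

gcd(3, 10) = 1, which divides 6, so solutions exist.
Find 3^(-1) mod 10 by the extended Euclidean algorithm:
10 = 3 × 3 + 1  ⟹  1 = (1)·10 + (-3)·3
So (-3)·3 ≡ 1 (mod 10), i.e. 3^(-1) ≡ -3 ≡ 7 (mod 10).
x ≡ 7 × 6 = 42 ≡ 2 (mod 10).
Check: 3 × 2 = 6 ≡ 6 (mod 10).
Unique solution: x ≡ 2 (mod 10)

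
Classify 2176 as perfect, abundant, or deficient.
abundant

Proper divisors of 2176: sum = 1 + 2 + 4 + 8 + 16 + 17 + 32 + 34 + 64 + 68 + 128 + 136 + 272 + 544 + 1088 = 2414
Since 2414 > 2176, 2176 is abundant.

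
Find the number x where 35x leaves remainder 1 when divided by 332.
19

gcd(35, 332) = 1, so the inverse exists.
Extended Euclidean algorithm on (332, 35):
332 = 9 × 35 + 17  ⟹  17 = (1)·332 + (-9)·35
35 = 2 × 17 + 1  ⟹  1 = (-2)·332 + (19)·35
So (19)·35 ≡ 1 (mod 332), i.e. 35^(-1) ≡ 19 (mod 332).
Check: 35 × 19 = 665 ≡ 1 (mod 332)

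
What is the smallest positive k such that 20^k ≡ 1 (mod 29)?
7

29 is prime, so ord(20) divides φ(29) = 28.
Divisors of 28: 1, 2, 4, 7, 14, 28.
Repeated squaring: 20^1 ≡ 20, 20^2 ≡ 23, 20^4 ≡ 7, 20^8 ≡ 20, 20^16 ≡ 23 (mod 29).
Test 20^d mod 29 for each divisor d in increasing order:
20^1 ≡ 20
20^2 ≡ 23
20^4 ≡ 7
20^7 = 20^4·20^2·20^1 ≡ 1  ← first divisor giving 1
The order is 7.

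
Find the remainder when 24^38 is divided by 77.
58

Repeated squaring. Binary of 38 = 100110.
24^1 ≡ 24 (mod 77); 24^2 ≡ 37 (mod 77); 24^4 ≡ 60 (mod 77); 24^8 ≡ 58 (mod 77); 24^16 ≡ 53 (mod 77); 24^32 ≡ 37 (mod 77)
24^38 = 24^2 × 24^4 × 24^32 ≡ 58 (mod 77)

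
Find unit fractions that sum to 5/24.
1/5 + 1/120

Greedy algorithm:
5/24: ceiling(24/5) = 5, use 1/5
1/120: ceiling(120/1) = 120, use 1/120
Result: 5/24 = 1/5 + 1/120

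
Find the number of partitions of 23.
1255

p(n) counts ways to write n as a sum of positive integers (order ignored).
Euler's pentagonal recurrence: p(k) = p(k-1) + p(k-2) - p(k-5) - p(k-7) + p(k-12) + p(k-15) - ... (offsets j(3j∓1)/2, signs ++--, p(0)=1, p(<0)=0).
DP table for k = 0..22: p(0)=1, p(1)=1, p(2)=2, p(3)=3, p(4)=5, p(5)=7, p(6)=11, p(7)=15, p(8)=22, p(9)=30, p(10)=42, p(11)=56, p(12)=77, p(13)=101, p(14)=135, p(15)=176, p(16)=231, p(17)=297, p(18)=385, p(19)=490, p(20)=627, p(21)=792, p(22)=1002.
Final step: p(23) = p(22) + p(21) - p(18) - p(16) + p(11) + p(8) - p(1)
= 1002 + 792 - 385 - 231 + 56 + 22 - 1
= 1255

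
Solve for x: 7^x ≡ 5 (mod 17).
15

Baby-step giant-step with step n = ⌈√17⌉ = 5.
Baby steps 7^j mod 17 (j:value) for j=0..4: 0:1, 1:7, 2:15, 3:3, 4:4.
Giant-step multiplier: 7^(-5) ≡ 7^(16-5) = 7^11 ≡ 14 (mod 17).
Giant steps γ_i = 5·14^i mod 17: γ_0=5, γ_1=2, γ_2=11, γ_3=1 (in table at j=0).
x = i·n + j = 3·5 + 0 = 15.
Check: 7^15 ≡ 5 (mod 17).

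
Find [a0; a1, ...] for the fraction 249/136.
[1; 1, 4, 1, 10, 2]

Euclidean algorithm steps:
249 = 1 × 136 + 113
136 = 1 × 113 + 23
113 = 4 × 23 + 21
23 = 1 × 21 + 2
21 = 10 × 2 + 1
2 = 2 × 1 + 0
Continued fraction: [1; 1, 4, 1, 10, 2]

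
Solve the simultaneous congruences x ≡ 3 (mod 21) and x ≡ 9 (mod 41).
255

Using Chinese Remainder Theorem:
M = 21 × 41 = 861
M1 = 41, M2 = 21
y1 = 41^(-1) mod 21 = 20
y2 = 21^(-1) mod 41 = 2
x = (3×41×20 + 9×21×2) mod 861 = 255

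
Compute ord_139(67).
69

139 is prime, so ord(67) divides φ(139) = 138.
Divisors of 138: 1, 2, 3, 6, 23, 46, 69, 138.
Repeated squaring: 67^1 ≡ 67, 67^2 ≡ 41, 67^4 ≡ 13, 67^8 ≡ 30, 67^16 ≡ 66, 67^32 ≡ 47, 67^64 ≡ 124, 67^128 ≡ 86 (mod 139).
Test 67^d mod 139 for each divisor d in increasing order:
67^1 ≡ 67
67^2 ≡ 41
67^3 = 67^2·67^1 ≡ 106
67^6 = 67^4·67^2 ≡ 116
67^23 = 67^16·67^4·67^2·67^1 ≡ 42
67^46 = 67^32·67^8·67^4·67^2 ≡ 96
67^69 = 67^64·67^4·67^1 ≡ 1  ← first divisor giving 1
The order is 69.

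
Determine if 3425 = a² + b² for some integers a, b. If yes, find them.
17² + 56² (a=17, b=56)

Factorization: 3425 = 5^2 × 137
By Fermat: n is sum of two squares iff every prime p ≡ 3 (mod 4) appears to even power.
All primes ≡ 3 (mod 4) appear to even power.
Search a = 0, 1, 2, … for 3425 - a² a perfect square: first hit at a = 17: 3425 - 289 = 3136 = 56².
3425 = 17² + 56² = 289 + 3136 ✓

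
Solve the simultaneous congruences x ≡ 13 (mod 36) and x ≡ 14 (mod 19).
337

Using Chinese Remainder Theorem:
M = 36 × 19 = 684
M1 = 19, M2 = 36
y1 = 19^(-1) mod 36 = 19
y2 = 36^(-1) mod 19 = 9
x = (13×19×19 + 14×36×9) mod 684 = 337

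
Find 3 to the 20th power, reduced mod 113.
14

Repeated squaring. Binary of 20 = 10100.
3^1 ≡ 3 (mod 113); 3^2 ≡ 9 (mod 113); 3^4 ≡ 81 (mod 113); 3^8 ≡ 7 (mod 113); 3^16 ≡ 49 (mod 113)
3^20 = 3^4 × 3^16 ≡ 14 (mod 113)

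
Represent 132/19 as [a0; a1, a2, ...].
[6; 1, 18]

Euclidean algorithm steps:
132 = 6 × 19 + 18
19 = 1 × 18 + 1
18 = 18 × 1 + 0
Continued fraction: [6; 1, 18]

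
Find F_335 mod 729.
397

Matrix identity: Q^n = [[F_(n+1), F_n], [F_n, F_(n-1)]] with Q = [[1,1],[1,0]].
n = 335 = 101001111₂. Square-and-multiply, entries mod 729:
Q^1 = [[1,1],[1,0]]
Q^2 = (Q^1)² = [[2,1],[1,1]]
Q^5 = (Q^2)²·Q = [[8,5],[5,3]]
Q^10 = (Q^5)² = [[89,55],[55,34]]
Q^20 = (Q^10)² = [[11,204],[204,536]]
Q^41 = (Q^20)²·Q = [[235,184],[184,51]]
Q^83 = (Q^41)²·Q = [[279,143],[143,136]]
Q^167 = (Q^83)²·Q = [[171,604],[604,296]]
Q^335 = (Q^167)²·Q = [[342,397],[397,674]]
F_335 mod 729 = Q^335[0][1] = 397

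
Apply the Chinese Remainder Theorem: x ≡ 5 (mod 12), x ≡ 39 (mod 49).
137

Using Chinese Remainder Theorem:
M = 12 × 49 = 588
M1 = 49, M2 = 12
y1 = 49^(-1) mod 12 = 1
y2 = 12^(-1) mod 49 = 45
x = (5×49×1 + 39×12×45) mod 588 = 137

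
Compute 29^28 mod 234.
133

Repeated squaring. Binary of 28 = 11100.
29^1 ≡ 29 (mod 234); 29^2 ≡ 139 (mod 234); 29^4 ≡ 133 (mod 234); 29^8 ≡ 139 (mod 234); 29^16 ≡ 133 (mod 234)
29^28 = 29^4 × 29^8 × 29^16 ≡ 133 (mod 234)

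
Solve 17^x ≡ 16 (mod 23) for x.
20

Baby-step giant-step with step n = ⌈√23⌉ = 5.
Baby steps 17^j mod 23 (j:value) for j=0..4: 0:1, 1:17, 2:13, 3:14, 4:8.
Giant-step multiplier: 17^(-5) ≡ 17^(22-5) = 17^17 ≡ 11 (mod 23).
Giant steps γ_i = 16·11^i mod 23: γ_0=16, γ_1=15, γ_2=4, γ_3=21, γ_4=1 (in table at j=0).
x = i·n + j = 4·5 + 0 = 20.
Check: 17^20 ≡ 16 (mod 23).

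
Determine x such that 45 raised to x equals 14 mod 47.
36

Baby-step giant-step with step n = ⌈√47⌉ = 7.
Baby steps 45^j mod 47 (j:value) for j=0..6: 0:1, 1:45, 2:4, 3:39, 4:16, 5:15, 6:17.
Giant-step multiplier: 45^(-7) ≡ 45^(46-7) = 45^39 ≡ 29 (mod 47).
Giant steps γ_i = 14·29^i mod 47: γ_0=14, γ_1=30, γ_2=24, γ_3=38, γ_4=21, γ_5=45 (in table at j=1).
x = i·n + j = 5·7 + 1 = 36.
Check: 45^36 ≡ 14 (mod 47).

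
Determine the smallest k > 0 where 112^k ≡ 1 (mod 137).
68

137 is prime, so ord(112) divides φ(137) = 136.
Divisors of 136: 1, 2, 4, 8, 17, 34, 68, 136.
Repeated squaring: 112^1 ≡ 112, 112^2 ≡ 77, 112^4 ≡ 38, 112^8 ≡ 74, 112^16 ≡ 133, 112^32 ≡ 16, 112^64 ≡ 119, 112^128 ≡ 50 (mod 137).
Test 112^d mod 137 for each divisor d in increasing order:
112^1 ≡ 112
112^2 ≡ 77
112^4 ≡ 38
112^8 ≡ 74
112^17 = 112^16·112^1 ≡ 100
112^34 = 112^32·112^2 ≡ 136
112^68 = 112^64·112^4 ≡ 1  ← first divisor giving 1
The order is 68.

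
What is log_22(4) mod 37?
14

Baby-step giant-step with step n = ⌈√37⌉ = 7.
Baby steps 22^j mod 37 (j:value) for j=0..6: 0:1, 1:22, 2:3, 3:29, 4:9, 5:13, 6:27.
Giant-step multiplier: 22^(-7) ≡ 22^(36-7) = 22^29 ≡ 19 (mod 37).
Giant steps γ_i = 4·19^i mod 37: γ_0=4, γ_1=2, γ_2=1 (in table at j=0).
x = i·n + j = 2·7 + 0 = 14.
Check: 22^14 ≡ 4 (mod 37).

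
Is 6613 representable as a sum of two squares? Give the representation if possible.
23² + 78² (a=23, b=78)

Factorization: 6613 = 17 × 389
By Fermat: n is sum of two squares iff every prime p ≡ 3 (mod 4) appears to even power.
All primes ≡ 3 (mod 4) appear to even power.
Search a = 0, 1, 2, … for 6613 - a² a perfect square: first hit at a = 23: 6613 - 529 = 6084 = 78².
6613 = 23² + 78² = 529 + 6084 ✓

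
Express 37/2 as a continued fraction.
[18; 2]

Euclidean algorithm steps:
37 = 18 × 2 + 1
2 = 2 × 1 + 0
Continued fraction: [18; 2]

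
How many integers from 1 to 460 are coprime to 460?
176

460 = 2^2 × 5 × 23
φ(n) = n × ∏(1 - 1/p) for each prime p dividing n
φ(460) = 460 × (1 - 1/2) × (1 - 1/5) × (1 - 1/23) = 176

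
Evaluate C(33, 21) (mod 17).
1

Using Lucas' theorem:
Write n=33 and k=21 in base 17:
n in base 17: [1, 16]
k in base 17: [1, 4]
C(33,21) mod 17 = ∏ C(n_i, k_i) mod 17
Digit binomials (mod 17): C(1,1) = 1; C(16,4) = 1820 ≡ 1
Product: 1 × 1 = 1 ≡ 1 (mod 17)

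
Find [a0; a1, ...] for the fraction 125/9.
[13; 1, 8]

Euclidean algorithm steps:
125 = 13 × 9 + 8
9 = 1 × 8 + 1
8 = 8 × 1 + 0
Continued fraction: [13; 1, 8]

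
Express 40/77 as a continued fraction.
[0; 1, 1, 12, 3]

Euclidean algorithm steps:
40 = 0 × 77 + 40
77 = 1 × 40 + 37
40 = 1 × 37 + 3
37 = 12 × 3 + 1
3 = 3 × 1 + 0
Continued fraction: [0; 1, 1, 12, 3]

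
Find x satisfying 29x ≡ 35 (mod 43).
x ≡ 19 (mod 43)

gcd(29, 43) = 1, which divides 35, so solutions exist.
Find 29^(-1) mod 43 by the extended Euclidean algorithm:
43 = 1 × 29 + 14  ⟹  14 = (1)·43 + (-1)·29
29 = 2 × 14 + 1  ⟹  1 = (-2)·43 + (3)·29
So (3)·29 ≡ 1 (mod 43), i.e. 29^(-1) ≡ 3 (mod 43).
x ≡ 3 × 35 = 105 ≡ 19 (mod 43).
Check: 29 × 19 = 551 ≡ 35 (mod 43).
Unique solution: x ≡ 19 (mod 43)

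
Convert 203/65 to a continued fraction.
[3; 8, 8]

Euclidean algorithm steps:
203 = 3 × 65 + 8
65 = 8 × 8 + 1
8 = 8 × 1 + 0
Continued fraction: [3; 8, 8]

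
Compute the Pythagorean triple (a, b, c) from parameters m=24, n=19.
(215, 912, 937)

Euclid's formula: a = m² - n², b = 2mn, c = m² + n²
m = 24, n = 19
a = 24² - 19² = 576 - 361 = 215
b = 2 × 24 × 19 = 912
c = 24² + 19² = 576 + 361 = 937
Verification: 215² + 912² = 46225 + 831744 = 877969 = 937² ✓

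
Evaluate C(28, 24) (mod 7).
0

Using Lucas' theorem:
Write n=28 and k=24 in base 7:
n in base 7: [4, 0]
k in base 7: [3, 3]
C(28,24) mod 7 = ∏ C(n_i, k_i) mod 7
Digit binomials (mod 7): C(4,3) = 4; C(0,3) = 0 (k_i > n_i)
Product: 4 × 0 = 0 ≡ 0 (mod 7)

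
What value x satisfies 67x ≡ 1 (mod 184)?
11

gcd(67, 184) = 1, so the inverse exists.
Extended Euclidean algorithm on (184, 67):
184 = 2 × 67 + 50  ⟹  50 = (1)·184 + (-2)·67
67 = 1 × 50 + 17  ⟹  17 = (-1)·184 + (3)·67
50 = 2 × 17 + 16  ⟹  16 = (3)·184 + (-8)·67
17 = 1 × 16 + 1  ⟹  1 = (-4)·184 + (11)·67
So (11)·67 ≡ 1 (mod 184), i.e. 67^(-1) ≡ 11 (mod 184).
Check: 67 × 11 = 737 ≡ 1 (mod 184)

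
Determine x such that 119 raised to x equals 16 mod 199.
160

Baby-step giant-step with step n = ⌈√199⌉ = 15.
Baby steps 119^j mod 199 (j:value) for j=0..14: 0:1, 1:119, 2:32, 3:27, 4:29, 5:68, 6:132, 7:186, 8:45, 9:181, 10:47, 11:21, 12:111, 13:75, 14:169.
Giant-step multiplier: 119^(-15) ≡ 119^(198-15) = 119^183 ≡ 83 (mod 199).
Giant steps γ_i = 16·83^i mod 199: γ_0=16, γ_1=134, γ_2=177, γ_3=164, γ_4=80, γ_5=73, γ_6=89, γ_7=24, γ_8=2, γ_9=166, γ_10=47 (in table at j=10).
x = i·n + j = 10·15 + 10 = 160.
Check: 119^160 ≡ 16 (mod 199).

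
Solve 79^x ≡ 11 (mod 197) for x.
123

Baby-step giant-step with step n = ⌈√197⌉ = 15.
Baby steps 79^j mod 197 (j:value) for j=0..14: 0:1, 1:79, 2:134, 3:145, 4:29, 5:124, 6:143, 7:68, 8:53, 9:50, 10:10, 11:2, 12:158, 13:71, 14:93.
Giant-step multiplier: 79^(-15) ≡ 79^(196-15) = 79^181 ≡ 17 (mod 197).
Giant steps γ_i = 11·17^i mod 197: γ_0=11, γ_1=187, γ_2=27, γ_3=65, γ_4=120, γ_5=70, γ_6=8, γ_7=136, γ_8=145 (in table at j=3).
x = i·n + j = 8·15 + 3 = 123.
Check: 79^123 ≡ 11 (mod 197).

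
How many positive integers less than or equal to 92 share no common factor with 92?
44

92 = 2^2 × 23
φ(n) = n × ∏(1 - 1/p) for each prime p dividing n
φ(92) = 92 × (1 - 1/2) × (1 - 1/23) = 44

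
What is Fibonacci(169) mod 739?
316

Matrix identity: Q^n = [[F_(n+1), F_n], [F_n, F_(n-1)]] with Q = [[1,1],[1,0]].
n = 169 = 10101001₂. Square-and-multiply, entries mod 739:
Q^1 = [[1,1],[1,0]]
Q^2 = (Q^1)² = [[2,1],[1,1]]
Q^5 = (Q^2)²·Q = [[8,5],[5,3]]
Q^10 = (Q^5)² = [[89,55],[55,34]]
Q^21 = (Q^10)²·Q = [[714,600],[600,114]]
Q^42 = (Q^21)² = [[732,192],[192,540]]
Q^84 = (Q^42)² = [[702,354],[354,348]]
Q^169 = (Q^84)²·Q = [[299,316],[316,722]]
F_169 mod 739 = Q^169[0][1] = 316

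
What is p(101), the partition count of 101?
214481126

p(n) counts ways to write n as a sum of positive integers (order ignored).
Euler's pentagonal recurrence: p(k) = p(k-1) + p(k-2) - p(k-5) - p(k-7) + p(k-12) + p(k-15) - ... (offsets j(3j∓1)/2, signs ++--, p(0)=1, p(<0)=0).
DP table for k = 0..100: p(0)=1, p(1)=1, p(2)=2, p(3)=3, p(4)=5, p(5)=7, p(6)=11, p(7)=15, p(8)=22, p(9)=30, p(10)=42, p(11)=56, p(12)=77, p(13)=101, p(14)=135, p(15)=176, p(16)=231, p(17)=297, p(18)=385, p(19)=490, p(20)=627, p(21)=792, p(22)=1002, p(23)=1255, p(24)=1575, p(25)=1958, p(26)=2436, p(27)=3010, p(28)=3718, p(29)=4565, p(30)=5604, p(31)=6842, p(32)=8349, p(33)=10143, p(34)=12310, p(35)=14883, p(36)=17977, p(37)=21637, p(38)=26015, p(39)=31185, p(40)=37338, p(41)=44583, p(42)=53174, p(43)=63261, p(44)=75175, p(45)=89134, p(46)=105558, p(47)=124754, p(48)=147273, p(49)=173525, p(50)=204226, p(51)=239943, p(52)=281589, p(53)=329931, p(54)=386155, p(55)=451276, p(56)=526823, p(57)=614154, p(58)=715220, p(59)=831820, p(60)=966467, p(61)=1121505, p(62)=1300156, p(63)=1505499, p(64)=1741630, p(65)=2012558, p(66)=2323520, p(67)=2679689, p(68)=3087735, p(69)=3554345, p(70)=4087968, p(71)=4697205, p(72)=5392783, p(73)=6185689, p(74)=7089500, p(75)=8118264, p(76)=9289091, p(77)=10619863, p(78)=12132164, p(79)=13848650, p(80)=15796476, p(81)=18004327, p(82)=20506255, p(83)=23338469, p(84)=26543660, p(85)=30167357, p(86)=34262962, p(87)=38887673, p(88)=44108109, p(89)=49995925, p(90)=56634173, p(91)=64112359, p(92)=72533807, p(93)=82010177, p(94)=92669720, p(95)=104651419, p(96)=118114304, p(97)=133230930, p(98)=150198136, p(99)=169229875, p(100)=190569292.
Final step: p(101) = p(100) + p(99) - p(96) - p(94) + p(89) + p(86) - p(79) - p(75) + p(66) + p(61) - p(50) - p(44) + p(31) + p(24) - p(9) - p(1)
= 190569292 + 169229875 - 118114304 - 92669720 + 49995925 + 34262962 - 13848650 - 8118264 + 2323520 + 1121505 - 204226 - 75175 + 6842 + 1575 - 30 - 1
= 214481126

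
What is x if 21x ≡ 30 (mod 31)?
x ≡ 28 (mod 31)

gcd(21, 31) = 1, which divides 30, so solutions exist.
Find 21^(-1) mod 31 by the extended Euclidean algorithm:
31 = 1 × 21 + 10  ⟹  10 = (1)·31 + (-1)·21
21 = 2 × 10 + 1  ⟹  1 = (-2)·31 + (3)·21
So (3)·21 ≡ 1 (mod 31), i.e. 21^(-1) ≡ 3 (mod 31).
x ≡ 3 × 30 = 90 ≡ 28 (mod 31).
Check: 21 × 28 = 588 ≡ 30 (mod 31).
Unique solution: x ≡ 28 (mod 31)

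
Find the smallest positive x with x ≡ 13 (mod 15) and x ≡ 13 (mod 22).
13

Using Chinese Remainder Theorem:
M = 15 × 22 = 330
M1 = 22, M2 = 15
y1 = 22^(-1) mod 15 = 13
y2 = 15^(-1) mod 22 = 3
x = (13×22×13 + 13×15×3) mod 330 = 13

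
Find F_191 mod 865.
479

Matrix identity: Q^n = [[F_(n+1), F_n], [F_n, F_(n-1)]] with Q = [[1,1],[1,0]].
n = 191 = 10111111₂. Square-and-multiply, entries mod 865:
Q^1 = [[1,1],[1,0]]
Q^2 = (Q^1)² = [[2,1],[1,1]]
Q^5 = (Q^2)²·Q = [[8,5],[5,3]]
Q^11 = (Q^5)²·Q = [[144,89],[89,55]]
Q^23 = (Q^11)²·Q = [[523,112],[112,411]]
Q^47 = (Q^23)²·Q = [[566,623],[623,808]]
Q^95 = (Q^47)²·Q = [[567,50],[50,517]]
Q^191 = (Q^95)²·Q = [[184,479],[479,570]]
F_191 mod 865 = Q^191[0][1] = 479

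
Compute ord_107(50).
106

107 is prime, so ord(50) divides φ(107) = 106.
Divisors of 106: 1, 2, 53, 106.
Repeated squaring: 50^1 ≡ 50, 50^2 ≡ 39, 50^4 ≡ 23, 50^8 ≡ 101, 50^16 ≡ 36, 50^32 ≡ 12, 50^64 ≡ 37 (mod 107).
Test 50^d mod 107 for each divisor d in increasing order:
50^1 ≡ 50
50^2 ≡ 39
50^53 = 50^32·50^16·50^4·50^1 ≡ 106
50^106 = 50^64·50^32·50^8·50^2 ≡ 1  ← first divisor giving 1
The order is 106.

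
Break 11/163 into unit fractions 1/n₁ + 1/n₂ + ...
1/15 + 1/1223 + 1/2990235

Greedy algorithm:
11/163: ceiling(163/11) = 15, use 1/15
2/2445: ceiling(2445/2) = 1223, use 1/1223
1/2990235: ceiling(2990235/1) = 2990235, use 1/2990235
Result: 11/163 = 1/15 + 1/1223 + 1/2990235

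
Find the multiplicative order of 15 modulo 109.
27

109 is prime, so ord(15) divides φ(109) = 108.
Divisors of 108: 1, 2, 3, 4, 6, 9, 12, 18, 27, 36, 54, 108.
Repeated squaring: 15^1 ≡ 15, 15^2 ≡ 7, 15^4 ≡ 49, 15^8 ≡ 3, 15^16 ≡ 9, 15^32 ≡ 81, 15^64 ≡ 21 (mod 109).
Test 15^d mod 109 for each divisor d in increasing order:
15^1 ≡ 15
15^2 ≡ 7
15^3 = 15^2·15^1 ≡ 105
15^4 ≡ 49
15^6 = 15^4·15^2 ≡ 16
15^9 = 15^8·15^1 ≡ 45
15^12 = 15^8·15^4 ≡ 38
15^18 = 15^16·15^2 ≡ 63
15^27 = 15^16·15^8·15^2·15^1 ≡ 1  ← first divisor giving 1
The order is 27.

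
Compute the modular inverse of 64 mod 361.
220

gcd(64, 361) = 1, so the inverse exists.
Extended Euclidean algorithm on (361, 64):
361 = 5 × 64 + 41  ⟹  41 = (1)·361 + (-5)·64
64 = 1 × 41 + 23  ⟹  23 = (-1)·361 + (6)·64
41 = 1 × 23 + 18  ⟹  18 = (2)·361 + (-11)·64
23 = 1 × 18 + 5  ⟹  5 = (-3)·361 + (17)·64
18 = 3 × 5 + 3  ⟹  3 = (11)·361 + (-62)·64
5 = 1 × 3 + 2  ⟹  2 = (-14)·361 + (79)·64
3 = 1 × 2 + 1  ⟹  1 = (25)·361 + (-141)·64
So (-141)·64 ≡ 1 (mod 361), i.e. 64^(-1) ≡ -141 ≡ 220 (mod 361).
Check: 64 × 220 = 14080 ≡ 1 (mod 361)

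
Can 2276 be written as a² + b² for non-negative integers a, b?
26² + 40² (a=26, b=40)

Factorization: 2276 = 2^2 × 569
By Fermat: n is sum of two squares iff every prime p ≡ 3 (mod 4) appears to even power.
All primes ≡ 3 (mod 4) appear to even power.
Search a = 0, 1, 2, … for 2276 - a² a perfect square: first hit at a = 26: 2276 - 676 = 1600 = 40².
2276 = 26² + 40² = 676 + 1600 ✓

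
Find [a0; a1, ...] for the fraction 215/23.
[9; 2, 1, 7]

Euclidean algorithm steps:
215 = 9 × 23 + 8
23 = 2 × 8 + 7
8 = 1 × 7 + 1
7 = 7 × 1 + 0
Continued fraction: [9; 2, 1, 7]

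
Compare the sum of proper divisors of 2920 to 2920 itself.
abundant

Proper divisors of 2920: sum = 1 + 2 + 4 + 5 + 8 + 10 + 20 + 40 + 73 + 146 + 292 + 365 + 584 + 730 + 1460 = 3740
Since 3740 > 2920, 2920 is abundant.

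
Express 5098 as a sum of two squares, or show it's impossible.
43² + 57² (a=43, b=57)

Factorization: 5098 = 2 × 2549
By Fermat: n is sum of two squares iff every prime p ≡ 3 (mod 4) appears to even power.
All primes ≡ 3 (mod 4) appear to even power.
Search a = 0, 1, 2, … for 5098 - a² a perfect square: first hit at a = 43: 5098 - 1849 = 3249 = 57².
5098 = 43² + 57² = 1849 + 3249 ✓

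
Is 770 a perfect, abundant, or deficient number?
abundant

Proper divisors of 770: sum = 1 + 2 + 5 + 7 + 10 + 11 + 14 + 22 + 35 + 55 + 70 + 77 + 110 + 154 + 385 = 958
Since 958 > 770, 770 is abundant.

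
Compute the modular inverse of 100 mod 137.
37

gcd(100, 137) = 1, so the inverse exists.
Extended Euclidean algorithm on (137, 100):
137 = 1 × 100 + 37  ⟹  37 = (1)·137 + (-1)·100
100 = 2 × 37 + 26  ⟹  26 = (-2)·137 + (3)·100
37 = 1 × 26 + 11  ⟹  11 = (3)·137 + (-4)·100
26 = 2 × 11 + 4  ⟹  4 = (-8)·137 + (11)·100
11 = 2 × 4 + 3  ⟹  3 = (19)·137 + (-26)·100
4 = 1 × 3 + 1  ⟹  1 = (-27)·137 + (37)·100
So (37)·100 ≡ 1 (mod 137), i.e. 100^(-1) ≡ 37 (mod 137).
Check: 100 × 37 = 3700 ≡ 1 (mod 137)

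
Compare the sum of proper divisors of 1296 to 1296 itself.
abundant

Proper divisors of 1296: sum = 1 + 2 + 3 + 4 + 6 + 8 + 9 + 12 + ... + 216 + 324 + 432 + 648 (24 divisors) = 2455
Since 2455 > 1296, 1296 is abundant.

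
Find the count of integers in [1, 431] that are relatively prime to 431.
430

431 = 431
φ(n) = n × ∏(1 - 1/p) for each prime p dividing n
φ(431) = 431 × (1 - 1/431) = 430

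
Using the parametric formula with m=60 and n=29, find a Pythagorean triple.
(2759, 3480, 4441)

Euclid's formula: a = m² - n², b = 2mn, c = m² + n²
m = 60, n = 29
a = 60² - 29² = 3600 - 841 = 2759
b = 2 × 60 × 29 = 3480
c = 60² + 29² = 3600 + 841 = 4441
Verification: 2759² + 3480² = 7612081 + 12110400 = 19722481 = 4441² ✓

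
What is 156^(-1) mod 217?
32

gcd(156, 217) = 1, so the inverse exists.
Extended Euclidean algorithm on (217, 156):
217 = 1 × 156 + 61  ⟹  61 = (1)·217 + (-1)·156
156 = 2 × 61 + 34  ⟹  34 = (-2)·217 + (3)·156
61 = 1 × 34 + 27  ⟹  27 = (3)·217 + (-4)·156
34 = 1 × 27 + 7  ⟹  7 = (-5)·217 + (7)·156
27 = 3 × 7 + 6  ⟹  6 = (18)·217 + (-25)·156
7 = 1 × 6 + 1  ⟹  1 = (-23)·217 + (32)·156
So (32)·156 ≡ 1 (mod 217), i.e. 156^(-1) ≡ 32 (mod 217).
Check: 156 × 32 = 4992 ≡ 1 (mod 217)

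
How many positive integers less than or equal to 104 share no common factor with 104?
48

104 = 2^3 × 13
φ(n) = n × ∏(1 - 1/p) for each prime p dividing n
φ(104) = 104 × (1 - 1/2) × (1 - 1/13) = 48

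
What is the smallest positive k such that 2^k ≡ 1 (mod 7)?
3

7 is prime, so ord(2) divides φ(7) = 6.
Divisors of 6: 1, 2, 3, 6.
Repeated squaring: 2^1 ≡ 2, 2^2 ≡ 4, 2^4 ≡ 2 (mod 7).
Test 2^d mod 7 for each divisor d in increasing order:
2^1 ≡ 2
2^2 ≡ 4
2^3 = 2^2·2^1 ≡ 1  ← first divisor giving 1
The order is 3.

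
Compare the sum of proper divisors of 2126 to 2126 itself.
deficient

Proper divisors of 2126: sum = 1 + 2 + 1063 = 1066
Since 1066 < 2126, 2126 is deficient.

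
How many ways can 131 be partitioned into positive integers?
5964539504

p(n) counts ways to write n as a sum of positive integers (order ignored).
Euler's pentagonal recurrence: p(k) = p(k-1) + p(k-2) - p(k-5) - p(k-7) + p(k-12) + p(k-15) - ... (offsets j(3j∓1)/2, signs ++--, p(0)=1, p(<0)=0).
DP table for k = 0..130: p(0)=1, p(1)=1, p(2)=2, p(3)=3, p(4)=5, p(5)=7, p(6)=11, p(7)=15, p(8)=22, p(9)=30, p(10)=42, p(11)=56, p(12)=77, p(13)=101, p(14)=135, p(15)=176, p(16)=231, p(17)=297, p(18)=385, p(19)=490, p(20)=627, p(21)=792, p(22)=1002, p(23)=1255, p(24)=1575, p(25)=1958, p(26)=2436, p(27)=3010, p(28)=3718, p(29)=4565, p(30)=5604, p(31)=6842, p(32)=8349, p(33)=10143, p(34)=12310, p(35)=14883, p(36)=17977, p(37)=21637, p(38)=26015, p(39)=31185, p(40)=37338, p(41)=44583, p(42)=53174, p(43)=63261, p(44)=75175, p(45)=89134, p(46)=105558, p(47)=124754, p(48)=147273, p(49)=173525, p(50)=204226, p(51)=239943, p(52)=281589, p(53)=329931, p(54)=386155, p(55)=451276, p(56)=526823, p(57)=614154, p(58)=715220, p(59)=831820, p(60)=966467, p(61)=1121505, p(62)=1300156, p(63)=1505499, p(64)=1741630, p(65)=2012558, p(66)=2323520, p(67)=2679689, p(68)=3087735, p(69)=3554345, p(70)=4087968, p(71)=4697205, p(72)=5392783, p(73)=6185689, p(74)=7089500, p(75)=8118264, p(76)=9289091, p(77)=10619863, p(78)=12132164, p(79)=13848650, p(80)=15796476, p(81)=18004327, p(82)=20506255, p(83)=23338469, p(84)=26543660, p(85)=30167357, p(86)=34262962, p(87)=38887673, p(88)=44108109, p(89)=49995925, p(90)=56634173, p(91)=64112359, p(92)=72533807, p(93)=82010177, p(94)=92669720, p(95)=104651419, p(96)=118114304, p(97)=133230930, p(98)=150198136, p(99)=169229875, p(100)=190569292, p(101)=214481126, p(102)=241265379, p(103)=271248950, p(104)=304801365, p(105)=342325709, p(106)=384276336, p(107)=431149389, p(108)=483502844, p(109)=541946240, p(110)=607163746, p(111)=679903203, p(112)=761002156, p(113)=851376628, p(114)=952050665, p(115)=1064144451, p(116)=1188908248, p(117)=1327710076, p(118)=1482074143, p(119)=1653668665, p(120)=1844349560, p(121)=2056148051, p(122)=2291320912, p(123)=2552338241, p(124)=2841940500, p(125)=3163127352, p(126)=3519222692, p(127)=3913864295, p(128)=4351078600, p(129)=4835271870, p(130)=5371315400.
Final step: p(131) = p(130) + p(129) - p(126) - p(124) + p(119) + p(116) - p(109) - p(105) + p(96) + p(91) - p(80) - p(74) + p(61) + p(54) - p(39) - p(31) + p(14) + p(5)
= 5371315400 + 4835271870 - 3519222692 - 2841940500 + 1653668665 + 1188908248 - 541946240 - 342325709 + 118114304 + 64112359 - 15796476 - 7089500 + 1121505 + 386155 - 31185 - 6842 + 135 + 7
= 5964539504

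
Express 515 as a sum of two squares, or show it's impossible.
Not possible

Factorization: 515 = 5 × 103
By Fermat: n is sum of two squares iff every prime p ≡ 3 (mod 4) appears to even power.
Prime(s) ≡ 3 (mod 4) with odd exponent: [(103, 1)]
Therefore 515 cannot be expressed as a² + b².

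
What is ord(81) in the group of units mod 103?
17

103 is prime, so ord(81) divides φ(103) = 102.
Divisors of 102: 1, 2, 3, 6, 17, 34, 51, 102.
Repeated squaring: 81^1 ≡ 81, 81^2 ≡ 72, 81^4 ≡ 34, 81^8 ≡ 23, 81^16 ≡ 14, 81^32 ≡ 93, 81^64 ≡ 100 (mod 103).
Test 81^d mod 103 for each divisor d in increasing order:
81^1 ≡ 81
81^2 ≡ 72
81^3 = 81^2·81^1 ≡ 64
81^6 = 81^4·81^2 ≡ 79
81^17 = 81^16·81^1 ≡ 1  ← first divisor giving 1
The order is 17.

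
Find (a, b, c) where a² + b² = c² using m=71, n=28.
(4257, 3976, 5825)

Euclid's formula: a = m² - n², b = 2mn, c = m² + n²
m = 71, n = 28
a = 71² - 28² = 5041 - 784 = 4257
b = 2 × 71 × 28 = 3976
c = 71² + 28² = 5041 + 784 = 5825
Verification: 4257² + 3976² = 18122049 + 15808576 = 33930625 = 5825² ✓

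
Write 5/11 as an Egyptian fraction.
1/3 + 1/9 + 1/99

Greedy algorithm:
5/11: ceiling(11/5) = 3, use 1/3
4/33: ceiling(33/4) = 9, use 1/9
1/99: ceiling(99/1) = 99, use 1/99
Result: 5/11 = 1/3 + 1/9 + 1/99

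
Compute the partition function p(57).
614154

p(n) counts ways to write n as a sum of positive integers (order ignored).
Euler's pentagonal recurrence: p(k) = p(k-1) + p(k-2) - p(k-5) - p(k-7) + p(k-12) + p(k-15) - ... (offsets j(3j∓1)/2, signs ++--, p(0)=1, p(<0)=0).
DP table for k = 0..56: p(0)=1, p(1)=1, p(2)=2, p(3)=3, p(4)=5, p(5)=7, p(6)=11, p(7)=15, p(8)=22, p(9)=30, p(10)=42, p(11)=56, p(12)=77, p(13)=101, p(14)=135, p(15)=176, p(16)=231, p(17)=297, p(18)=385, p(19)=490, p(20)=627, p(21)=792, p(22)=1002, p(23)=1255, p(24)=1575, p(25)=1958, p(26)=2436, p(27)=3010, p(28)=3718, p(29)=4565, p(30)=5604, p(31)=6842, p(32)=8349, p(33)=10143, p(34)=12310, p(35)=14883, p(36)=17977, p(37)=21637, p(38)=26015, p(39)=31185, p(40)=37338, p(41)=44583, p(42)=53174, p(43)=63261, p(44)=75175, p(45)=89134, p(46)=105558, p(47)=124754, p(48)=147273, p(49)=173525, p(50)=204226, p(51)=239943, p(52)=281589, p(53)=329931, p(54)=386155, p(55)=451276, p(56)=526823.
Final step: p(57) = p(56) + p(55) - p(52) - p(50) + p(45) + p(42) - p(35) - p(31) + p(22) + p(17) - p(6) - p(0)
= 526823 + 451276 - 281589 - 204226 + 89134 + 53174 - 14883 - 6842 + 1002 + 297 - 11 - 1
= 614154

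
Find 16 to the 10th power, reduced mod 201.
73

Repeated squaring. Binary of 10 = 1010.
16^1 ≡ 16 (mod 201); 16^2 ≡ 55 (mod 201); 16^4 ≡ 10 (mod 201); 16^8 ≡ 100 (mod 201)
16^10 = 16^2 × 16^8 ≡ 73 (mod 201)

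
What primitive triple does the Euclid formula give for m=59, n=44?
(1545, 5192, 5417)

Euclid's formula: a = m² - n², b = 2mn, c = m² + n²
m = 59, n = 44
a = 59² - 44² = 3481 - 1936 = 1545
b = 2 × 59 × 44 = 5192
c = 59² + 44² = 3481 + 1936 = 5417
Verification: 1545² + 5192² = 2387025 + 26956864 = 29343889 = 5417² ✓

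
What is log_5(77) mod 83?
68

Baby-step giant-step with step n = ⌈√83⌉ = 10.
Baby steps 5^j mod 83 (j:value) for j=0..9: 0:1, 1:5, 2:25, 3:42, 4:44, 5:54, 6:21, 7:22, 8:27, 9:52.
Giant-step multiplier: 5^(-10) ≡ 5^(82-10) = 5^72 ≡ 68 (mod 83).
Giant steps γ_i = 77·68^i mod 83: γ_0=77, γ_1=7, γ_2=61, γ_3=81, γ_4=30, γ_5=48, γ_6=27 (in table at j=8).
x = i·n + j = 6·10 + 8 = 68.
Check: 5^68 ≡ 77 (mod 83).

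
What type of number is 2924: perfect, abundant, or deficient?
deficient

Proper divisors of 2924: sum = 1 + 2 + 4 + 17 + 34 + 43 + 68 + 86 + 172 + 731 + 1462 = 2620
Since 2620 < 2924, 2924 is deficient.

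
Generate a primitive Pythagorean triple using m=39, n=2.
(1517, 156, 1525)

Euclid's formula: a = m² - n², b = 2mn, c = m² + n²
m = 39, n = 2
a = 39² - 2² = 1521 - 4 = 1517
b = 2 × 39 × 2 = 156
c = 39² + 2² = 1521 + 4 = 1525
Verification: 1517² + 156² = 2301289 + 24336 = 2325625 = 1525² ✓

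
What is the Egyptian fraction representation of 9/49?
1/6 + 1/59 + 1/17346

Greedy algorithm:
9/49: ceiling(49/9) = 6, use 1/6
5/294: ceiling(294/5) = 59, use 1/59
1/17346: ceiling(17346/1) = 17346, use 1/17346
Result: 9/49 = 1/6 + 1/59 + 1/17346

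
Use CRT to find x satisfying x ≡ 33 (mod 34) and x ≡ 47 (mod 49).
1223

Using Chinese Remainder Theorem:
M = 34 × 49 = 1666
M1 = 49, M2 = 34
y1 = 49^(-1) mod 34 = 25
y2 = 34^(-1) mod 49 = 13
x = (33×49×25 + 47×34×13) mod 1666 = 1223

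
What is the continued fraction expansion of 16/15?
[1; 15]

Euclidean algorithm steps:
16 = 1 × 15 + 1
15 = 15 × 1 + 0
Continued fraction: [1; 15]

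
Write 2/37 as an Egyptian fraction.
1/19 + 1/703

Greedy algorithm:
2/37: ceiling(37/2) = 19, use 1/19
1/703: ceiling(703/1) = 703, use 1/703
Result: 2/37 = 1/19 + 1/703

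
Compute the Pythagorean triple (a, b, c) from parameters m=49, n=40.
(801, 3920, 4001)

Euclid's formula: a = m² - n², b = 2mn, c = m² + n²
m = 49, n = 40
a = 49² - 40² = 2401 - 1600 = 801
b = 2 × 49 × 40 = 3920
c = 49² + 40² = 2401 + 1600 = 4001
Verification: 801² + 3920² = 641601 + 15366400 = 16008001 = 4001² ✓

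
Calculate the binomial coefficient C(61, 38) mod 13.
0

Using Lucas' theorem:
Write n=61 and k=38 in base 13:
n in base 13: [4, 9]
k in base 13: [2, 12]
C(61,38) mod 13 = ∏ C(n_i, k_i) mod 13
Digit binomials (mod 13): C(4,2) = 6; C(9,12) = 0 (k_i > n_i)
Product: 6 × 0 = 0 ≡ 0 (mod 13)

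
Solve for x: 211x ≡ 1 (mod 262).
113

gcd(211, 262) = 1, so the inverse exists.
Extended Euclidean algorithm on (262, 211):
262 = 1 × 211 + 51  ⟹  51 = (1)·262 + (-1)·211
211 = 4 × 51 + 7  ⟹  7 = (-4)·262 + (5)·211
51 = 7 × 7 + 2  ⟹  2 = (29)·262 + (-36)·211
7 = 3 × 2 + 1  ⟹  1 = (-91)·262 + (113)·211
So (113)·211 ≡ 1 (mod 262), i.e. 211^(-1) ≡ 113 (mod 262).
Check: 211 × 113 = 23843 ≡ 1 (mod 262)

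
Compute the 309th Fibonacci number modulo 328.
130

Matrix identity: Q^n = [[F_(n+1), F_n], [F_n, F_(n-1)]] with Q = [[1,1],[1,0]].
n = 309 = 100110101₂. Square-and-multiply, entries mod 328:
Q^1 = [[1,1],[1,0]]
Q^2 = (Q^1)² = [[2,1],[1,1]]
Q^4 = (Q^2)² = [[5,3],[3,2]]
Q^9 = (Q^4)²·Q = [[55,34],[34,21]]
Q^19 = (Q^9)²·Q = [[205,245],[245,288]]
Q^38 = (Q^19)² = [[42,81],[81,289]]
Q^77 = (Q^38)²·Q = [[40,125],[125,243]]
Q^154 = (Q^77)² = [[169,279],[279,218]]
Q^309 = (Q^154)²·Q = [[191,130],[130,61]]
F_309 mod 328 = Q^309[0][1] = 130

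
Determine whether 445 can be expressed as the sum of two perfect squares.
2² + 21² (a=2, b=21)

Factorization: 445 = 5 × 89
By Fermat: n is sum of two squares iff every prime p ≡ 3 (mod 4) appears to even power.
All primes ≡ 3 (mod 4) appear to even power.
Search a = 0, 1, 2, … for 445 - a² a perfect square: first hit at a = 2: 445 - 4 = 441 = 21².
445 = 2² + 21² = 4 + 441 ✓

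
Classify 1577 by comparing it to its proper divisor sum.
deficient

Proper divisors of 1577: sum = 1 + 19 + 83 = 103
Since 103 < 1577, 1577 is deficient.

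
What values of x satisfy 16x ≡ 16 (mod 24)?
x ≡ 1 (mod 3)

gcd(16, 24) = 8, which divides 16, so solutions exist.
Divide through by 8: 2x ≡ 2 (mod 3).
Find 2^(-1) mod 3 by the extended Euclidean algorithm:
3 = 1 × 2 + 1  ⟹  1 = (1)·3 + (-1)·2
So (-1)·2 ≡ 1 (mod 3), i.e. 2^(-1) ≡ -1 ≡ 2 (mod 3).
x ≡ 2 × 2 = 4 ≡ 1 (mod 3).
Check: 16 × 1 = 16 ≡ 16 (mod 24).
x ≡ 1 (mod 3), giving 8 solutions mod 24.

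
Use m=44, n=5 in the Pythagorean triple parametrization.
(1911, 440, 1961)

Euclid's formula: a = m² - n², b = 2mn, c = m² + n²
m = 44, n = 5
a = 44² - 5² = 1936 - 25 = 1911
b = 2 × 44 × 5 = 440
c = 44² + 5² = 1936 + 25 = 1961
Verification: 1911² + 440² = 3651921 + 193600 = 3845521 = 1961² ✓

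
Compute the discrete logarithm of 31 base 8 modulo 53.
11

Baby-step giant-step with step n = ⌈√53⌉ = 8.
Baby steps 8^j mod 53 (j:value) for j=0..7: 0:1, 1:8, 2:11, 3:35, 4:15, 5:14, 6:6, 7:48.
Giant-step multiplier: 8^(-8) ≡ 8^(52-8) = 8^44 ≡ 49 (mod 53).
Giant steps γ_i = 31·49^i mod 53: γ_0=31, γ_1=35 (in table at j=3).
x = i·n + j = 1·8 + 3 = 11.
Check: 8^11 ≡ 31 (mod 53).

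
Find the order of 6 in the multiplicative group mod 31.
6

31 is prime, so ord(6) divides φ(31) = 30.
Divisors of 30: 1, 2, 3, 5, 6, 10, 15, 30.
Repeated squaring: 6^1 ≡ 6, 6^2 ≡ 5, 6^4 ≡ 25, 6^8 ≡ 5, 6^16 ≡ 25 (mod 31).
Test 6^d mod 31 for each divisor d in increasing order:
6^1 ≡ 6
6^2 ≡ 5
6^3 = 6^2·6^1 ≡ 30
6^5 = 6^4·6^1 ≡ 26
6^6 = 6^4·6^2 ≡ 1  ← first divisor giving 1
The order is 6.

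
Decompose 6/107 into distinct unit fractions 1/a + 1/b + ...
1/18 + 1/1926

Greedy algorithm:
6/107: ceiling(107/6) = 18, use 1/18
1/1926: ceiling(1926/1) = 1926, use 1/1926
Result: 6/107 = 1/18 + 1/1926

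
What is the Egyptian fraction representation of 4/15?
1/4 + 1/60

Greedy algorithm:
4/15: ceiling(15/4) = 4, use 1/4
1/60: ceiling(60/1) = 60, use 1/60
Result: 4/15 = 1/4 + 1/60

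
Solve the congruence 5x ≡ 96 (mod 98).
x ≡ 78 (mod 98)

gcd(5, 98) = 1, which divides 96, so solutions exist.
Find 5^(-1) mod 98 by the extended Euclidean algorithm:
98 = 19 × 5 + 3  ⟹  3 = (1)·98 + (-19)·5
5 = 1 × 3 + 2  ⟹  2 = (-1)·98 + (20)·5
3 = 1 × 2 + 1  ⟹  1 = (2)·98 + (-39)·5
So (-39)·5 ≡ 1 (mod 98), i.e. 5^(-1) ≡ -39 ≡ 59 (mod 98).
x ≡ 59 × 96 = 5664 ≡ 78 (mod 98).
Check: 5 × 78 = 390 ≡ 96 (mod 98).
Unique solution: x ≡ 78 (mod 98)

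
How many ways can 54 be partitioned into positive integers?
386155

p(n) counts ways to write n as a sum of positive integers (order ignored).
Euler's pentagonal recurrence: p(k) = p(k-1) + p(k-2) - p(k-5) - p(k-7) + p(k-12) + p(k-15) - ... (offsets j(3j∓1)/2, signs ++--, p(0)=1, p(<0)=0).
DP table for k = 0..53: p(0)=1, p(1)=1, p(2)=2, p(3)=3, p(4)=5, p(5)=7, p(6)=11, p(7)=15, p(8)=22, p(9)=30, p(10)=42, p(11)=56, p(12)=77, p(13)=101, p(14)=135, p(15)=176, p(16)=231, p(17)=297, p(18)=385, p(19)=490, p(20)=627, p(21)=792, p(22)=1002, p(23)=1255, p(24)=1575, p(25)=1958, p(26)=2436, p(27)=3010, p(28)=3718, p(29)=4565, p(30)=5604, p(31)=6842, p(32)=8349, p(33)=10143, p(34)=12310, p(35)=14883, p(36)=17977, p(37)=21637, p(38)=26015, p(39)=31185, p(40)=37338, p(41)=44583, p(42)=53174, p(43)=63261, p(44)=75175, p(45)=89134, p(46)=105558, p(47)=124754, p(48)=147273, p(49)=173525, p(50)=204226, p(51)=239943, p(52)=281589, p(53)=329931.
Final step: p(54) = p(53) + p(52) - p(49) - p(47) + p(42) + p(39) - p(32) - p(28) + p(19) + p(14) - p(3)
= 329931 + 281589 - 173525 - 124754 + 53174 + 31185 - 8349 - 3718 + 490 + 135 - 3
= 386155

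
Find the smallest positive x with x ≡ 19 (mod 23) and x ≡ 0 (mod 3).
42

Using Chinese Remainder Theorem:
M = 23 × 3 = 69
M1 = 3, M2 = 23
y1 = 3^(-1) mod 23 = 8
y2 = 23^(-1) mod 3 = 2
x = (19×3×8 + 0×23×2) mod 69 = 42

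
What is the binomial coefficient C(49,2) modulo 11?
10

Using Lucas' theorem:
Write n=49 and k=2 in base 11:
n in base 11: [4, 5]
k in base 11: [0, 2]
C(49,2) mod 11 = ∏ C(n_i, k_i) mod 11
Digit binomials (mod 11): C(4,0) = 1; C(5,2) = 10
Product: 1 × 10 = 10 ≡ 10 (mod 11)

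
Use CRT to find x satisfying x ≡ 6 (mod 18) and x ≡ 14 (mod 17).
150

Using Chinese Remainder Theorem:
M = 18 × 17 = 306
M1 = 17, M2 = 18
y1 = 17^(-1) mod 18 = 17
y2 = 18^(-1) mod 17 = 1
x = (6×17×17 + 14×18×1) mod 306 = 150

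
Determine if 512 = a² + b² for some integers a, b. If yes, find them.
16² + 16² (a=16, b=16)

Factorization: 512 = 2^9
By Fermat: n is sum of two squares iff every prime p ≡ 3 (mod 4) appears to even power.
All primes ≡ 3 (mod 4) appear to even power.
Search a = 0, 1, 2, … for 512 - a² a perfect square: first hit at a = 16: 512 - 256 = 256 = 16².
512 = 16² + 16² = 256 + 256 ✓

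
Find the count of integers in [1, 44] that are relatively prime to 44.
20

44 = 2^2 × 11
φ(n) = n × ∏(1 - 1/p) for each prime p dividing n
φ(44) = 44 × (1 - 1/2) × (1 - 1/11) = 20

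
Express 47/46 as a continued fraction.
[1; 46]

Euclidean algorithm steps:
47 = 1 × 46 + 1
46 = 46 × 1 + 0
Continued fraction: [1; 46]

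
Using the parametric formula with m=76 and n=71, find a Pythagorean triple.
(735, 10792, 10817)

Euclid's formula: a = m² - n², b = 2mn, c = m² + n²
m = 76, n = 71
a = 76² - 71² = 5776 - 5041 = 735
b = 2 × 76 × 71 = 10792
c = 76² + 71² = 5776 + 5041 = 10817
Verification: 735² + 10792² = 540225 + 116467264 = 117007489 = 10817² ✓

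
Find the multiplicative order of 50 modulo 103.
51

103 is prime, so ord(50) divides φ(103) = 102.
Divisors of 102: 1, 2, 3, 6, 17, 34, 51, 102.
Repeated squaring: 50^1 ≡ 50, 50^2 ≡ 28, 50^4 ≡ 63, 50^8 ≡ 55, 50^16 ≡ 38, 50^32 ≡ 2, 50^64 ≡ 4 (mod 103).
Test 50^d mod 103 for each divisor d in increasing order:
50^1 ≡ 50
50^2 ≡ 28
50^3 = 50^2·50^1 ≡ 61
50^6 = 50^4·50^2 ≡ 13
50^17 = 50^16·50^1 ≡ 46
50^34 = 50^32·50^2 ≡ 56
50^51 = 50^32·50^16·50^2·50^1 ≡ 1  ← first divisor giving 1
The order is 51.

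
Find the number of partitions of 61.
1121505

p(n) counts ways to write n as a sum of positive integers (order ignored).
Euler's pentagonal recurrence: p(k) = p(k-1) + p(k-2) - p(k-5) - p(k-7) + p(k-12) + p(k-15) - ... (offsets j(3j∓1)/2, signs ++--, p(0)=1, p(<0)=0).
DP table for k = 0..60: p(0)=1, p(1)=1, p(2)=2, p(3)=3, p(4)=5, p(5)=7, p(6)=11, p(7)=15, p(8)=22, p(9)=30, p(10)=42, p(11)=56, p(12)=77, p(13)=101, p(14)=135, p(15)=176, p(16)=231, p(17)=297, p(18)=385, p(19)=490, p(20)=627, p(21)=792, p(22)=1002, p(23)=1255, p(24)=1575, p(25)=1958, p(26)=2436, p(27)=3010, p(28)=3718, p(29)=4565, p(30)=5604, p(31)=6842, p(32)=8349, p(33)=10143, p(34)=12310, p(35)=14883, p(36)=17977, p(37)=21637, p(38)=26015, p(39)=31185, p(40)=37338, p(41)=44583, p(42)=53174, p(43)=63261, p(44)=75175, p(45)=89134, p(46)=105558, p(47)=124754, p(48)=147273, p(49)=173525, p(50)=204226, p(51)=239943, p(52)=281589, p(53)=329931, p(54)=386155, p(55)=451276, p(56)=526823, p(57)=614154, p(58)=715220, p(59)=831820, p(60)=966467.
Final step: p(61) = p(60) + p(59) - p(56) - p(54) + p(49) + p(46) - p(39) - p(35) + p(26) + p(21) - p(10) - p(4)
= 966467 + 831820 - 526823 - 386155 + 173525 + 105558 - 31185 - 14883 + 2436 + 792 - 42 - 5
= 1121505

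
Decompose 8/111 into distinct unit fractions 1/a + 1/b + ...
1/14 + 1/1554

Greedy algorithm:
8/111: ceiling(111/8) = 14, use 1/14
1/1554: ceiling(1554/1) = 1554, use 1/1554
Result: 8/111 = 1/14 + 1/1554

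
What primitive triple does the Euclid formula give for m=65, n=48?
(1921, 6240, 6529)

Euclid's formula: a = m² - n², b = 2mn, c = m² + n²
m = 65, n = 48
a = 65² - 48² = 4225 - 2304 = 1921
b = 2 × 65 × 48 = 6240
c = 65² + 48² = 4225 + 2304 = 6529
Verification: 1921² + 6240² = 3690241 + 38937600 = 42627841 = 6529² ✓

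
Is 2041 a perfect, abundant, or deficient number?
deficient

Proper divisors of 2041: sum = 1 + 13 + 157 = 171
Since 171 < 2041, 2041 is deficient.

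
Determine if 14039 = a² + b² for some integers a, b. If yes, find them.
Not possible

Factorization: 14039 = 101 × 139
By Fermat: n is sum of two squares iff every prime p ≡ 3 (mod 4) appears to even power.
Prime(s) ≡ 3 (mod 4) with odd exponent: [(139, 1)]
Therefore 14039 cannot be expressed as a² + b².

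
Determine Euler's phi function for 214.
106

214 = 2 × 107
φ(n) = n × ∏(1 - 1/p) for each prime p dividing n
φ(214) = 214 × (1 - 1/2) × (1 - 1/107) = 106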